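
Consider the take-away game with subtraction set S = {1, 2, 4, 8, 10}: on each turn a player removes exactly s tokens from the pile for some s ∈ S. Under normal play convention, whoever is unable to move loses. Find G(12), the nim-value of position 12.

n :  0  1  2  3  4  5  6  7  8  9 10 11 12
G :  0  1  2  0  1  2  0  1  2  0  1  2  0

0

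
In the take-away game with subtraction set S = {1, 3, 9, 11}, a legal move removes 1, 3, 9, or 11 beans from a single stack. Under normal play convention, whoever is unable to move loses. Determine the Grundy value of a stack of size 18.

n :  0  1  2  3  4  5  6  7  8  9 10 11 12 13 14 15 16 17 18
G :  0  1  0  1  0  1  0  1  0  1  0  1  0  1  0  1  0  1  0

0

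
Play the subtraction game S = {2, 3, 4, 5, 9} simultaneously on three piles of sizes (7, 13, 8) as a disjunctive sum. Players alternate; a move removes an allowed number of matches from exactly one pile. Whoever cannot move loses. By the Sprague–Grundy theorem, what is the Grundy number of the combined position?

3

All piles use S = {2, 3, 4, 5, 9}:
G(0) = 0
G(1) = mex{} = 0
G(2) = mex{0} = 1
G(3) = mex{0,0} = 1
G(4) = mex{1,0,0} = 2
G(5) = mex{1,1,0,0} = 2
G(6) = mex{2,1,1,0} = 3
G(7) = mex{2,2,1,1} = 0
G(8) = mex{3,2,2,1} = 0
G(9) = mex{0,3,2,2,0} = 1
G(10) = mex{0,0,3,2,0} = 1
G(11) = mex{1,0,0,3,1} = 2
G(12) = mex{1,1,0,0,1} = 2
G(13) = mex{2,1,1,0,2} = 3
Pile A: G(7) = 0.
Pile B: G(13) = 3.
Pile C: G(8) = 0.
Combined Grundy value = 0 ⊕ 3 ⊕ 0 = 3.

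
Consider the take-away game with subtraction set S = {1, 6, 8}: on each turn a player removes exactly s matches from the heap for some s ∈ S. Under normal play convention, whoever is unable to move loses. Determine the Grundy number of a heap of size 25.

0

G(0) = 0
G(1) = mex{0} = 1
G(2) = mex{1} = 0
G(3) = mex{0} = 1
G(4) = mex{1} = 0
G(5) = mex{0} = 1
G(6) = mex{1,0} = 2
G(7) = mex{2,1} = 0
G(8) = mex{0,0,0} = 1
G(9) = mex{1,1,1} = 0
G(10) = mex{0,0,0} = 1
G(11) = mex{1,1,1} = 0
G(12) = mex{0,2,0} = 1
G(13) = mex{1,0,1} = 2
G(14) = mex{2,1,2} = 0
G(15) = mex{0,0,0} = 1
G(16) = mex{1,1,1} = 0
G(17) = mex{0,0,0} = 1
G(18) = mex{1,1,1} = 0
G(19) = mex{0,2,0} = 1
G(20) = mex{1,0,1} = 2
G(21) = mex{2,1,2} = 0
G(22) = mex{0,0,0} = 1
G(23) = mex{1,1,1} = 0
G(24) = mex{0,0,0} = 1
G(25) = mex{1,1,1} = 0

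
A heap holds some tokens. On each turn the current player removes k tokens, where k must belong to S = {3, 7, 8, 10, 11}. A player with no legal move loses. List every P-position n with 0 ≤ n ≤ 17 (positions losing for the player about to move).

n :  0  1  2  3  4  5  6  7  8  9 10 11 12 13 14 15 16 17
G :  0  0  0  1  1  1  0  2  2  1  3  3  2  2  4  0  3  5
P-positions are exactly the n with G(n) = 0.

0, 1, 2, 6, 15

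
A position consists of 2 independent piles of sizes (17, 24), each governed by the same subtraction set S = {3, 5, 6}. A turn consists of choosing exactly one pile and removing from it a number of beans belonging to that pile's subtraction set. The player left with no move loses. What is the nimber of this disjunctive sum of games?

All piles use S = {3, 5, 6}:
G(0) = 0
G(1) = mex{} = 0
G(2) = mex{} = 0
G(3) = mex{0} = 1
G(4) = mex{0} = 1
G(5) = mex{0,0} = 1
G(6) = mex{1,0,0} = 2
G(7) = mex{1,0,0} = 2
G(8) = mex{1,1,0} = 2
G(9) = mex{2,1,1} = 0
G(10) = mex{2,1,1} = 0
G(11) = mex{2,2,1} = 0
G(12) = mex{0,2,2} = 1
G(13) = mex{0,2,2} = 1
G(14) = mex{0,0,2} = 1
G(15) = mex{1,0,0} = 2
G(16) = mex{1,0,0} = 2
G(17) = mex{1,1,0} = 2
G(18) = mex{2,1,1} = 0
G(19) = mex{2,1,1} = 0
G(20) = mex{2,2,1} = 0
G(21) = mex{0,2,2} = 1
G(22) = mex{0,2,2} = 1
G(23) = mex{0,0,2} = 1
G(24) = mex{1,0,0} = 2
Pile A: G(17) = 2.
Pile B: G(24) = 2.
Combined Grundy value = 2 ⊕ 2 = 0.

0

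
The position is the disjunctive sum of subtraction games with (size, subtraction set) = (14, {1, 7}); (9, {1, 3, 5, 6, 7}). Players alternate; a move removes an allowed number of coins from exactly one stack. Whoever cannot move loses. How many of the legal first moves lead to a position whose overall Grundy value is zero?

2

Stack A, S = {1, 7}:
G(0) = 0
G(1) = mex{0} = 1
G(2) = mex{1} = 0
G(3) = mex{0} = 1
G(4) = mex{1} = 0
G(5) = mex{0} = 1
G(6) = mex{1} = 0
G(7) = mex{0,0} = 1
G(8) = mex{1,1} = 0
G(9) = mex{0,0} = 1
G(10) = mex{1,1} = 0
G(11) = mex{0,0} = 1
G(12) = mex{1,1} = 0
G(13) = mex{0,0} = 1
G(14) = mex{1,1} = 0
G_A(14) = 0.
Stack B, S = {1, 3, 5, 6, 7}:
G(0) = 0
G(1) = mex{0} = 1
G(2) = mex{1} = 0
G(3) = mex{0,0} = 1
G(4) = mex{1,1} = 0
G(5) = mex{0,0,0} = 1
G(6) = mex{1,1,1,0} = 2
G(7) = mex{2,0,0,1,0} = 3
G(8) = mex{3,1,1,0,1} = 2
G(9) = mex{2,2,0,1,0} = 3
G_B(9) = 3.
Combined Grundy value = 0 ⊕ 3 = 3.
A winning move leaves total XOR = 0, i.e. changes one component's Grundy value g to g ⊕ X where X is the current total.
Stack A: need g' = 0⊕3 = 3. Options: 14−1→G=1, 14−7→G=1. Hits: 0.
Stack B: need g' = 3⊕3 = 0. Options: 9−1→G=2, 9−3→G=2, 9−5→G=0, 9−6→G=1, 9−7→G=0. Hits: 2.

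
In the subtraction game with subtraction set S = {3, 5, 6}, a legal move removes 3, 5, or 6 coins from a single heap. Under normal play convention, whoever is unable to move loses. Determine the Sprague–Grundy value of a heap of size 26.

n :  0  1  2  3  4  5  6  7  8  9 10 11 12 13 14 15 16 17 18 19 20 21 22 23 24 25 26
G :  0  0  0  1  1  1  2  2  2  0  0  0  1  1  1  2  2  2  0  0  0  1  1  1  2  2  2

2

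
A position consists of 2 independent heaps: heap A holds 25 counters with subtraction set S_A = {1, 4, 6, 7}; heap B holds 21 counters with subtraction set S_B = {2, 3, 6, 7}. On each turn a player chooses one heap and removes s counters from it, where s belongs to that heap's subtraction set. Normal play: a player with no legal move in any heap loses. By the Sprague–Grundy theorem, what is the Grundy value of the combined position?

3

Heap A, S = {1, 4, 6, 7}:
G(0) = 0
G(1) = mex{0} = 1
G(2) = mex{1} = 0
G(3) = mex{0} = 1
G(4) = mex{1,0} = 2
G(5) = mex{2,1} = 0
G(6) = mex{0,0,0} = 1
G(7) = mex{1,1,1,0} = 2
G(8) = mex{2,2,0,1} = 3
G(9) = mex{3,0,1,0} = 2
G(10) = mex{2,1,2,1} = 0
G(11) = mex{0,2,0,2} = 1
G(12) = mex{1,3,1,0} = 2
G(13) = mex{2,2,2,1} = 0
G(14) = mex{0,0,3,2} = 1
G(15) = mex{1,1,2,3} = 0
G(16) = mex{0,2,0,2} = 1
G(17) = mex{1,0,1,0} = 2
G(18) = mex{2,1,2,1} = 0
G(19) = mex{0,0,0,2} = 1
G(20) = mex{1,1,1,0} = 2
G(21) = mex{2,2,0,1} = 3
G(22) = mex{3,0,1,0} = 2
G(23) = mex{2,1,2,1} = 0
G(24) = mex{0,2,0,2} = 1
G(25) = mex{1,3,1,0} = 2
G_A(25) = 2.
Heap B, S = {2, 3, 6, 7}:
n :  0  1  2  3  4  5  6  7  8  9 10 11 12 13 14 15 16 17 18 19 20 21
G :  0  0  1  1  2  0  3  1  2  0  0  1  1  2  0  3  1  2  0  0  1  1
G_B(21) = 1.
Combined Grundy value = 2 ⊕ 1 = 3.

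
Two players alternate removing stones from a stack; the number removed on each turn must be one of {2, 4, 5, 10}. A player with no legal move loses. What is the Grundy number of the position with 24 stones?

1

n :  0  1  2  3  4  5  6  7  8  9 10 11 12 13 14 15 16 17 18 19 20 21 22 23 24
G :  0  0  1  1  2  2  3  0  0  1  1  2  2  3  0  0  1  1  2  2  3  0  0  1  1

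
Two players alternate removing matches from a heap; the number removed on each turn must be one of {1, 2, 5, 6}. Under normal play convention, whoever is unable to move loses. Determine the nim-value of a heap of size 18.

1

G(0) = 0
G(1) = mex{0} = 1
G(2) = mex{1,0} = 2
G(3) = mex{2,1} = 0
G(4) = mex{0,2} = 1
G(5) = mex{1,0,0} = 2
G(6) = mex{2,1,1,0} = 3
G(7) = mex{3,2,2,1} = 0
G(8) = mex{0,3,0,2} = 1
G(9) = mex{1,0,1,0} = 2
G(10) = mex{2,1,2,1} = 0
G(11) = mex{0,2,3,2} = 1
G(12) = mex{1,0,0,3} = 2
G(13) = mex{2,1,1,0} = 3
G(14) = mex{3,2,2,1} = 0
G(15) = mex{0,3,0,2} = 1
G(16) = mex{1,0,1,0} = 2
G(17) = mex{2,1,2,1} = 0
G(18) = mex{0,2,3,2} = 1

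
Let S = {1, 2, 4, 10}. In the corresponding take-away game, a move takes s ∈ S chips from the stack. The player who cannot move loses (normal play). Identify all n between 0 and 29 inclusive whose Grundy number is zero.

n :  0  1  2  3  4  5  6  7  8  9 10 11 12 13 14 15 16 17 18 19 20 21 22 23 24 25 26 27 28 29
G :  0  1  2  0  1  2  0  1  2  0  1  2  0  1  2  0  1  2  0  1  2  0  1  2  0  1  2  0  1  2
P-positions are exactly the n with G(n) = 0.

0, 3, 6, 9, 12, 15, 18, 21, 24, 27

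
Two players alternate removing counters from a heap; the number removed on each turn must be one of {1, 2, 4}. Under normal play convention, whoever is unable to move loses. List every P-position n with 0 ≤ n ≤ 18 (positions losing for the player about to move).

0, 3, 6, 9, 12, 15, 18

n :  0  1  2  3  4  5  6  7  8  9 10 11 12 13 14 15 16 17 18
G :  0  1  2  0  1  2  0  1  2  0  1  2  0  1  2  0  1  2  0
P-positions are exactly the n with G(n) = 0.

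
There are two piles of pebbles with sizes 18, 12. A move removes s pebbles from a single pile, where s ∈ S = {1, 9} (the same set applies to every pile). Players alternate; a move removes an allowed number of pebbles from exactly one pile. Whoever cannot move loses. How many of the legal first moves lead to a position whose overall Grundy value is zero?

0

All piles use S = {1, 9}:
n :  0  1  2  3  4  5  6  7  8  9 10 11 12 13 14 15 16 17 18
G :  0  1  0  1  0  1  0  1  0  1  0  1  0  1  0  1  0  1  0
Pile A: G(18) = 0.
Pile B: G(12) = 0.
Combined Grundy value = 0 ⊕ 0 = 0.
A winning move leaves total XOR = 0, i.e. changes one component's Grundy value g to g ⊕ X where X is the current total.
Pile A: target g' = 0⊕0 = 0, but every legal move changes the Grundy value (mex property), so 0 moves.
Pile B: target g' = 0⊕0 = 0, but every legal move changes the Grundy value (mex property), so 0 moves.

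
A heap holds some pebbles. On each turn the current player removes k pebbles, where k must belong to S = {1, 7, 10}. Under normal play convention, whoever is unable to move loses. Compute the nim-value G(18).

1

G(0) = 0
G(1) = mex{0} = 1
G(2) = mex{1} = 0
G(3) = mex{0} = 1
G(4) = mex{1} = 0
G(5) = mex{0} = 1
G(6) = mex{1} = 0
G(7) = mex{0,0} = 1
G(8) = mex{1,1} = 0
G(9) = mex{0,0} = 1
G(10) = mex{1,1,0} = 2
G(11) = mex{2,0,1} = 3
G(12) = mex{3,1,0} = 2
G(13) = mex{2,0,1} = 3
G(14) = mex{3,1,0} = 2
G(15) = mex{2,0,1} = 3
G(16) = mex{3,1,0} = 2
G(17) = mex{2,2,1} = 0
G(18) = mex{0,3,0} = 1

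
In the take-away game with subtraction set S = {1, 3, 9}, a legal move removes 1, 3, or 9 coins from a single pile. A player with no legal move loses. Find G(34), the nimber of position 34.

G(0) = 0
G(1) = mex{0} = 1
G(2) = mex{1} = 0
G(3) = mex{0,0} = 1
G(4) = mex{1,1} = 0
G(5) = mex{0,0} = 1
G(6) = mex{1,1} = 0
G(7) = mex{0,0} = 1
G(8) = mex{1,1} = 0
G(9) = mex{0,0,0} = 1
G(10) = mex{1,1,1} = 0
G(11) = mex{0,0,0} = 1
G(12) = mex{1,1,1} = 0
G(13) = mex{0,0,0} = 1
G(14) = mex{1,1,1} = 0
G(15) = mex{0,0,0} = 1
G(16) = mex{1,1,1} = 0
G(17) = mex{0,0,0} = 1
G(18) = mex{1,1,1} = 0
G(19) = mex{0,0,0} = 1
G(20) = mex{1,1,1} = 0
G(21) = mex{0,0,0} = 1
G(22) = mex{1,1,1} = 0
G(23) = mex{0,0,0} = 1
G(24) = mex{1,1,1} = 0
G(25) = mex{0,0,0} = 1
G(26) = mex{1,1,1} = 0
G(27) = mex{0,0,0} = 1
G(28) = mex{1,1,1} = 0
G(29) = mex{0,0,0} = 1
G(30) = mex{1,1,1} = 0
G(31) = mex{0,0,0} = 1
G(32) = mex{1,1,1} = 0
G(33) = mex{0,0,0} = 1
G(34) = mex{1,1,1} = 0

0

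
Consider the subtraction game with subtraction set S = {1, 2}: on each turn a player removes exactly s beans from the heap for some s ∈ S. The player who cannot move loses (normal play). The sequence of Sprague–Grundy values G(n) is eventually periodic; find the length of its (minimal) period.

n :  0  1  2  3  4  5  6  7  8  9 10 11 12 13 14
G :  0  1  2  0  1  2  0  1  2  0  1  2  0  1  2
G(n+3) = G(n) holds for n = 0,…,1 (a full window of length max(S) = 2), so the sequence is purely periodic with period 3.

3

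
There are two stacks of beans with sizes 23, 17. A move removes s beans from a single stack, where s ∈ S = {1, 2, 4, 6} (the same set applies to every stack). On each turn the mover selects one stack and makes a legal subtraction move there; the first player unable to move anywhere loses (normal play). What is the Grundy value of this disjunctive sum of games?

5

All stacks use S = {1, 2, 4, 6}:
G(0) = 0
G(1) = mex{0} = 1
G(2) = mex{1,0} = 2
G(3) = mex{2,1} = 0
G(4) = mex{0,2,0} = 1
G(5) = mex{1,0,1} = 2
G(6) = mex{2,1,2,0} = 3
G(7) = mex{3,2,0,1} = 4
G(8) = mex{4,3,1,2} = 0
G(9) = mex{0,4,2,0} = 1
G(10) = mex{1,0,3,1} = 2
G(11) = mex{2,1,4,2} = 0
G(12) = mex{0,2,0,3} = 1
G(13) = mex{1,0,1,4} = 2
G(14) = mex{2,1,2,0} = 3
G(15) = mex{3,2,0,1} = 4
G(16) = mex{4,3,1,2} = 0
G(17) = mex{0,4,2,0} = 1
G(18) = mex{1,0,3,1} = 2
G(19) = mex{2,1,4,2} = 0
G(20) = mex{0,2,0,3} = 1
G(21) = mex{1,0,1,4} = 2
G(22) = mex{2,1,2,0} = 3
G(23) = mex{3,2,0,1} = 4
Stack A: G(23) = 4.
Stack B: G(17) = 1.
Combined Grundy value = 4 ⊕ 1 = 5.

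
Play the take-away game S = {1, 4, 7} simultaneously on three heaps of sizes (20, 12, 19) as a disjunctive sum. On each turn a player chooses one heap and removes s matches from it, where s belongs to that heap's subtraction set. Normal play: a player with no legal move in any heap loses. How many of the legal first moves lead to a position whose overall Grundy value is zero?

All heaps use S = {1, 4, 7}:
G(0) = 0
G(1) = mex{0} = 1
G(2) = mex{1} = 0
G(3) = mex{0} = 1
G(4) = mex{1,0} = 2
G(5) = mex{2,1} = 0
G(6) = mex{0,0} = 1
G(7) = mex{1,1,0} = 2
G(8) = mex{2,2,1} = 0
G(9) = mex{0,0,0} = 1
G(10) = mex{1,1,1} = 0
G(11) = mex{0,2,2} = 1
G(12) = mex{1,0,0} = 2
G(13) = mex{2,1,1} = 0
G(14) = mex{0,0,2} = 1
G(15) = mex{1,1,0} = 2
G(16) = mex{2,2,1} = 0
G(17) = mex{0,0,0} = 1
G(18) = mex{1,1,1} = 0
G(19) = mex{0,2,2} = 1
G(20) = mex{1,0,0} = 2
Heap A: G(20) = 2.
Heap B: G(12) = 2.
Heap C: G(19) = 1.
Combined Grundy value = 2 ⊕ 2 ⊕ 1 = 1.
A winning move leaves total XOR = 0, i.e. changes one component's Grundy value g to g ⊕ X where X is the current total.
Heap A: need g' = 2⊕1 = 3. Options: 20−1→G=1, 20−4→G=0, 20−7→G=0. Hits: 0.
Heap B: need g' = 2⊕1 = 3. Options: 12−1→G=1, 12−4→G=0, 12−7→G=0. Hits: 0.
Heap C: need g' = 1⊕1 = 0. Options: 19−1→G=0, 19−4→G=2, 19−7→G=2. Hits: 1.

1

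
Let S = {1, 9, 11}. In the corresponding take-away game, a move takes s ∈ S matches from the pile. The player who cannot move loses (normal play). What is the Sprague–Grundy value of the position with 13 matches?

1

G(0) = 0
G(1) = mex{0} = 1
G(2) = mex{1} = 0
G(3) = mex{0} = 1
G(4) = mex{1} = 0
G(5) = mex{0} = 1
G(6) = mex{1} = 0
G(7) = mex{0} = 1
G(8) = mex{1} = 0
G(9) = mex{0,0} = 1
G(10) = mex{1,1} = 0
G(11) = mex{0,0,0} = 1
G(12) = mex{1,1,1} = 0
G(13) = mex{0,0,0} = 1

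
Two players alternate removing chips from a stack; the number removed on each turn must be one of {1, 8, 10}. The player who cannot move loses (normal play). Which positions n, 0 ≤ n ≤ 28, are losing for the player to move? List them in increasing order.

0, 2, 4, 6, 9, 11, 13, 15, 18, 20, 22, 24, 27

n :  0  1  2  3  4  5  6  7  8  9 10 11 12 13 14 15 16 17 18 19 20 21 22 23 24 25 26 27 28
G :  0  1  0  1  0  1  0  1  2  0  1  0  1  0  1  0  1  2  0  1  0  1  0  1  0  1  2  0  1
P-positions are exactly the n with G(n) = 0.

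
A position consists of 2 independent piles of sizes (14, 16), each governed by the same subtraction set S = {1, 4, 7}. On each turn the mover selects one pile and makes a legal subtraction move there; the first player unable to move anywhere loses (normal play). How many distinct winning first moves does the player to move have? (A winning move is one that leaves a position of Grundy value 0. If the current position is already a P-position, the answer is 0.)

3

All piles use S = {1, 4, 7}:
n :  0  1  2  3  4  5  6  7  8  9 10 11 12 13 14 15 16
G :  0  1  0  1  2  0  1  2  0  1  0  1  2  0  1  2  0
Pile A: G(14) = 1.
Pile B: G(16) = 0.
Combined Grundy value = 1 ⊕ 0 = 1.
A winning move leaves total XOR = 0, i.e. changes one component's Grundy value g to g ⊕ X where X is the current total.
Pile A: need g' = 1⊕1 = 0. Options: 14−1→G=0, 14−4→G=0, 14−7→G=2. Hits: 2.
Pile B: need g' = 0⊕1 = 1. Options: 16−1→G=2, 16−4→G=2, 16−7→G=1. Hits: 1.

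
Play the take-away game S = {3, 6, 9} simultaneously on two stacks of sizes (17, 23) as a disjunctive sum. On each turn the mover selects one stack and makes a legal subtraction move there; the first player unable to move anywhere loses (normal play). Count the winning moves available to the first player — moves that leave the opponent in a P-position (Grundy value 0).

All stacks use S = {3, 6, 9}:
G(0) = 0
G(1) = mex{} = 0
G(2) = mex{} = 0
G(3) = mex{0} = 1
G(4) = mex{0} = 1
G(5) = mex{0} = 1
G(6) = mex{1,0} = 2
G(7) = mex{1,0} = 2
G(8) = mex{1,0} = 2
G(9) = mex{2,1,0} = 3
G(10) = mex{2,1,0} = 3
G(11) = mex{2,1,0} = 3
G(12) = mex{3,2,1} = 0
G(13) = mex{3,2,1} = 0
G(14) = mex{3,2,1} = 0
G(15) = mex{0,3,2} = 1
G(16) = mex{0,3,2} = 1
G(17) = mex{0,3,2} = 1
G(18) = mex{1,0,3} = 2
G(19) = mex{1,0,3} = 2
G(20) = mex{1,0,3} = 2
G(21) = mex{2,1,0} = 3
G(22) = mex{2,1,0} = 3
G(23) = mex{2,1,0} = 3
Stack A: G(17) = 1.
Stack B: G(23) = 3.
Combined Grundy value = 1 ⊕ 3 = 2.
A winning move leaves total XOR = 0, i.e. changes one component's Grundy value g to g ⊕ X where X is the current total.
Stack A: need g' = 1⊕2 = 3. Options: 17−3→G=0, 17−6→G=3, 17−9→G=2. Hits: 1.
Stack B: need g' = 3⊕2 = 1. Options: 23−3→G=2, 23−6→G=1, 23−9→G=0. Hits: 1.

2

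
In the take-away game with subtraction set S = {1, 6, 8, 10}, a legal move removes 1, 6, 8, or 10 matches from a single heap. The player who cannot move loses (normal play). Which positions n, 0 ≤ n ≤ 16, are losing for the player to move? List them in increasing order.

n :  0  1  2  3  4  5  6  7  8  9 10 11 12 13 14 15 16
G :  0  1  0  1  0  1  2  0  1  0  1  0  1  2  3  2  0
P-positions are exactly the n with G(n) = 0.

0, 2, 4, 7, 9, 11, 16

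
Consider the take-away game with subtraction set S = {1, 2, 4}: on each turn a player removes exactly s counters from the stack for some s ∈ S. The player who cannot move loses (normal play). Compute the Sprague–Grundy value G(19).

n :  0  1  2  3  4  5  6  7  8  9 10 11 12 13 14 15 16 17 18 19
G :  0  1  2  0  1  2  0  1  2  0  1  2  0  1  2  0  1  2  0  1

1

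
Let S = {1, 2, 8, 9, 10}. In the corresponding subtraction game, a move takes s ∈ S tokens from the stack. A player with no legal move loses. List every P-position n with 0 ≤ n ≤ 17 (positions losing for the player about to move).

n :  0  1  2  3  4  5  6  7  8  9 10 11 12 13 14 15 16 17
G :  0  1  2  0  1  2  0  1  2  3  4  5  3  4  5  3  4  0
P-positions are exactly the n with G(n) = 0.

0, 3, 6, 17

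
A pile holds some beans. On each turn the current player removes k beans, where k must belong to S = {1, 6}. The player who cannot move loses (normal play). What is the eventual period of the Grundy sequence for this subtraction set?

G(0) = 0
G(1) = mex{0} = 1
G(2) = mex{1} = 0
G(3) = mex{0} = 1
G(4) = mex{1} = 0
G(5) = mex{0} = 1
G(6) = mex{1,0} = 2
G(7) = mex{2,1} = 0
G(8) = mex{0,0} = 1
G(9) = mex{1,1} = 0
G(10) = mex{0,0} = 1
G(11) = mex{1,1} = 0
G(12) = mex{0,2} = 1
G(13) = mex{1,0} = 2
G(14) = mex{2,1} = 0
G(15) = mex{0,0} = 1
G(n+7) = G(n) holds for n = 0,…,5 (a full window of length max(S) = 6), so the sequence is purely periodic with period 7.

7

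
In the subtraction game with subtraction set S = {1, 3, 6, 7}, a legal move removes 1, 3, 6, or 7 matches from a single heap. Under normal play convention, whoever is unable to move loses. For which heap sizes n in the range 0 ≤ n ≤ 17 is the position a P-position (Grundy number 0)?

0, 2, 4, 12, 14, 16

G(0) = 0
G(1) = mex{0} = 1
G(2) = mex{1} = 0
G(3) = mex{0,0} = 1
G(4) = mex{1,1} = 0
G(5) = mex{0,0} = 1
G(6) = mex{1,1,0} = 2
G(7) = mex{2,0,1,0} = 3
G(8) = mex{3,1,0,1} = 2
G(9) = mex{2,2,1,0} = 3
G(10) = mex{3,3,0,1} = 2
G(11) = mex{2,2,1,0} = 3
G(12) = mex{3,3,2,1} = 0
G(13) = mex{0,2,3,2} = 1
G(14) = mex{1,3,2,3} = 0
G(15) = mex{0,0,3,2} = 1
G(16) = mex{1,1,2,3} = 0
G(17) = mex{0,0,3,2} = 1
P-positions are exactly the n with G(n) = 0.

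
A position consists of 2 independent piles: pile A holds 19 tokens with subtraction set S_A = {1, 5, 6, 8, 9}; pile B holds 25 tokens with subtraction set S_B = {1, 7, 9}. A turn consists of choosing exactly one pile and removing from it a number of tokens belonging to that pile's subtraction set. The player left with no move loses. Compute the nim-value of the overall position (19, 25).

Pile A, S = {1, 5, 6, 8, 9}:
n :  0  1  2  3  4  5  6  7  8  9 10 11 12 13 14 15 16 17 18 19
G :  0  1  0  1  0  1  2  3  2  3  2  3  4  5  0  1  0  1  0  1
G_A(19) = 1.
Pile B, S = {1, 7, 9}:
G(0) = 0
G(1) = mex{0} = 1
G(2) = mex{1} = 0
G(3) = mex{0} = 1
G(4) = mex{1} = 0
G(5) = mex{0} = 1
G(6) = mex{1} = 0
G(7) = mex{0,0} = 1
G(8) = mex{1,1} = 0
G(9) = mex{0,0,0} = 1
G(10) = mex{1,1,1} = 0
G(11) = mex{0,0,0} = 1
G(12) = mex{1,1,1} = 0
G(13) = mex{0,0,0} = 1
G(14) = mex{1,1,1} = 0
G(15) = mex{0,0,0} = 1
G(16) = mex{1,1,1} = 0
G(17) = mex{0,0,0} = 1
G(18) = mex{1,1,1} = 0
G(19) = mex{0,0,0} = 1
G(20) = mex{1,1,1} = 0
G(21) = mex{0,0,0} = 1
G(22) = mex{1,1,1} = 0
G(23) = mex{0,0,0} = 1
G(24) = mex{1,1,1} = 0
G(25) = mex{0,0,0} = 1
G_B(25) = 1.
Combined Grundy value = 1 ⊕ 1 = 0.

0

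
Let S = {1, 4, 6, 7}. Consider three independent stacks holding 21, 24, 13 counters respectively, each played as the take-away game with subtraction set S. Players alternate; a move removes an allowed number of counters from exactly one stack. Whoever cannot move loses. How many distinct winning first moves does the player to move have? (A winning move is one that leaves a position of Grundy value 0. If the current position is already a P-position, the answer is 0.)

All stacks use S = {1, 4, 6, 7}:
n :  0  1  2  3  4  5  6  7  8  9 10 11 12 13 14 15 16 17 18 19 20 21 22 23 24
G :  0  1  0  1  2  0  1  2  3  2  0  1  2  0  1  0  1  2  0  1  2  3  2  0  1
Stack A: G(21) = 3.
Stack B: G(24) = 1.
Stack C: G(13) = 0.
Combined Grundy value = 3 ⊕ 1 ⊕ 0 = 2.
A winning move leaves total XOR = 0, i.e. changes one component's Grundy value g to g ⊕ X where X is the current total.
Stack A: need g' = 3⊕2 = 1. Options: 21−1→G=2, 21−4→G=2, 21−6→G=0, 21−7→G=1. Hits: 1.
Stack B: need g' = 1⊕2 = 3. Options: 24−1→G=0, 24−4→G=2, 24−6→G=0, 24−7→G=2. Hits: 0.
Stack C: need g' = 0⊕2 = 2. Options: 13−1→G=2, 13−4→G=2, 13−6→G=2, 13−7→G=1. Hits: 3.

4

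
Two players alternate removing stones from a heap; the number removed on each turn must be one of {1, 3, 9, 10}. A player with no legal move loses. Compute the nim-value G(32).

G(0) = 0
G(1) = mex{0} = 1
G(2) = mex{1} = 0
G(3) = mex{0,0} = 1
G(4) = mex{1,1} = 0
G(5) = mex{0,0} = 1
G(6) = mex{1,1} = 0
G(7) = mex{0,0} = 1
G(8) = mex{1,1} = 0
G(9) = mex{0,0,0} = 1
G(10) = mex{1,1,1,0} = 2
G(11) = mex{2,0,0,1} = 3
G(12) = mex{3,1,1,0} = 2
G(13) = mex{2,2,0,1} = 3
G(14) = mex{3,3,1,0} = 2
G(15) = mex{2,2,0,1} = 3
G(16) = mex{3,3,1,0} = 2
G(17) = mex{2,2,0,1} = 3
G(18) = mex{3,3,1,0} = 2
G(19) = mex{2,2,2,1} = 0
G(20) = mex{0,3,3,2} = 1
G(21) = mex{1,2,2,3} = 0
G(22) = mex{0,0,3,2} = 1
G(23) = mex{1,1,2,3} = 0
G(24) = mex{0,0,3,2} = 1
G(25) = mex{1,1,2,3} = 0
G(26) = mex{0,0,3,2} = 1
G(27) = mex{1,1,2,3} = 0
G(28) = mex{0,0,0,2} = 1
G(29) = mex{1,1,1,0} = 2
G(30) = mex{2,0,0,1} = 3
G(31) = mex{3,1,1,0} = 2
G(32) = mex{2,2,0,1} = 3

3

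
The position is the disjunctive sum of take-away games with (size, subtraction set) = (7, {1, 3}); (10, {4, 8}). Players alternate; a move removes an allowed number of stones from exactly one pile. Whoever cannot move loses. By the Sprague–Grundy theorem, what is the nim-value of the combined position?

3

Pile A, S = {1, 3}:
G(0) = 0
G(1) = mex{0} = 1
G(2) = mex{1} = 0
G(3) = mex{0,0} = 1
G(4) = mex{1,1} = 0
G(5) = mex{0,0} = 1
G(6) = mex{1,1} = 0
G(7) = mex{0,0} = 1
G_A(7) = 1.
Pile B, S = {4, 8}:
n :  0  1  2  3  4  5  6  7  8  9 10
G :  0  0  0  0  1  1  1  1  2  2  2
G_B(10) = 2.
Combined Grundy value = 1 ⊕ 2 = 3.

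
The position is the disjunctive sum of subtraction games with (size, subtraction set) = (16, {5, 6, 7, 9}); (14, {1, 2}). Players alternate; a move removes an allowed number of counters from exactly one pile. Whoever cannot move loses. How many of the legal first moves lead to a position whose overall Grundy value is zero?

3

Pile A, S = {5, 6, 7, 9}:
n :  0  1  2  3  4  5  6  7  8  9 10 11 12 13 14 15 16
G :  0  0  0  0  0  1  1  1  1  1  2  2  2  2  0  0  0
G_A(16) = 0.
Pile B, S = {1, 2}:
n :  0  1  2  3  4  5  6  7  8  9 10 11 12 13 14
G :  0  1  2  0  1  2  0  1  2  0  1  2  0  1  2
G_B(14) = 2.
Combined Grundy value = 0 ⊕ 2 = 2.
A winning move leaves total XOR = 0, i.e. changes one component's Grundy value g to g ⊕ X where X is the current total.
Pile A: need g' = 0⊕2 = 2. Options: 16−5→G=2, 16−6→G=2, 16−7→G=1, 16−9→G=1. Hits: 2.
Pile B: need g' = 2⊕2 = 0. Options: 14−1→G=1, 14−2→G=0. Hits: 1.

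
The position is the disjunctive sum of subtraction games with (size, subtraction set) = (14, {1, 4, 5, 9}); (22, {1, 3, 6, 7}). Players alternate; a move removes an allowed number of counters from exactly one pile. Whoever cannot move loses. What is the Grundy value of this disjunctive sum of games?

Pile A, S = {1, 4, 5, 9}:
n :  0  1  2  3  4  5  6  7  8  9 10 11 12 13 14
G :  0  1  0  1  2  3  2  3  0  1  0  1  2  3  2
G_A(14) = 2.
Pile B, S = {1, 3, 6, 7}:
G(0) = 0
G(1) = mex{0} = 1
G(2) = mex{1} = 0
G(3) = mex{0,0} = 1
G(4) = mex{1,1} = 0
G(5) = mex{0,0} = 1
G(6) = mex{1,1,0} = 2
G(7) = mex{2,0,1,0} = 3
G(8) = mex{3,1,0,1} = 2
G(9) = mex{2,2,1,0} = 3
G(10) = mex{3,3,0,1} = 2
G(11) = mex{2,2,1,0} = 3
G(12) = mex{3,3,2,1} = 0
G(13) = mex{0,2,3,2} = 1
G(14) = mex{1,3,2,3} = 0
G(15) = mex{0,0,3,2} = 1
G(16) = mex{1,1,2,3} = 0
G(17) = mex{0,0,3,2} = 1
G(18) = mex{1,1,0,3} = 2
G(19) = mex{2,0,1,0} = 3
G(20) = mex{3,1,0,1} = 2
G(21) = mex{2,2,1,0} = 3
G(22) = mex{3,3,0,1} = 2
G_B(22) = 2.
Combined Grundy value = 2 ⊕ 2 = 0.

0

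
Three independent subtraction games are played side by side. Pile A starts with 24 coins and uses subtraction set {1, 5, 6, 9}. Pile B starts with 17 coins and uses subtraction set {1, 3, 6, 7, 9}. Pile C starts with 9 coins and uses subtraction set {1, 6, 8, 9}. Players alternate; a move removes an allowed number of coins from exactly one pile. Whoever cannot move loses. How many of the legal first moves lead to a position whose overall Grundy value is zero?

Pile A, S = {1, 5, 6, 9}:
G(0) = 0
G(1) = mex{0} = 1
G(2) = mex{1} = 0
G(3) = mex{0} = 1
G(4) = mex{1} = 0
G(5) = mex{0,0} = 1
G(6) = mex{1,1,0} = 2
G(7) = mex{2,0,1} = 3
G(8) = mex{3,1,0} = 2
G(9) = mex{2,0,1,0} = 3
G(10) = mex{3,1,0,1} = 2
G(11) = mex{2,2,1,0} = 3
G(12) = mex{3,3,2,1} = 0
G(13) = mex{0,2,3,0} = 1
G(14) = mex{1,3,2,1} = 0
G(15) = mex{0,2,3,2} = 1
G(16) = mex{1,3,2,3} = 0
G(17) = mex{0,0,3,2} = 1
G(18) = mex{1,1,0,3} = 2
G(19) = mex{2,0,1,2} = 3
G(20) = mex{3,1,0,3} = 2
G(21) = mex{2,0,1,0} = 3
G(22) = mex{3,1,0,1} = 2
G(23) = mex{2,2,1,0} = 3
G(24) = mex{3,3,2,1} = 0
G_A(24) = 0.
Pile B, S = {1, 3, 6, 7, 9}:
n :  0  1  2  3  4  5  6  7  8  9 10 11 12 13 14 15 16 17
G :  0  1  0  1  0  1  2  3  2  3  2  3  0  1  0  1  0  1
G_B(17) = 1.
Pile C, S = {1, 6, 8, 9}:
n : 0 1 2 3 4 5 6 7 8 9
G : 0 1 0 1 0 1 2 0 1 2
G_C(9) = 2.
Combined Grundy value = 0 ⊕ 1 ⊕ 2 = 3.
A winning move leaves total XOR = 0, i.e. changes one component's Grundy value g to g ⊕ X where X is the current total.
Pile A: need g' = 0⊕3 = 3. Options: 24−1→G=3, 24−5→G=3, 24−6→G=2, 24−9→G=1. Hits: 2.
Pile B: need g' = 1⊕3 = 2. Options: 17−1→G=0, 17−3→G=0, 17−6→G=3, 17−7→G=2, 17−9→G=2. Hits: 2.
Pile C: need g' = 2⊕3 = 1. Options: 9−1→G=1, 9−6→G=1, 9−8→G=1, 9−9→G=0. Hits: 3.

7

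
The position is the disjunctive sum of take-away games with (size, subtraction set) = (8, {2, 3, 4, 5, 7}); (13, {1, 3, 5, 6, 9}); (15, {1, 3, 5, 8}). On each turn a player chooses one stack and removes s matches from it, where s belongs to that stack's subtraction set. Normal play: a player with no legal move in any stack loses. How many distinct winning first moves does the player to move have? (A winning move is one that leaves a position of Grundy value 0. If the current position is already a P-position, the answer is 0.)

1

Stack A, S = {2, 3, 4, 5, 7}:
n : 0 1 2 3 4 5 6 7 8
G : 0 0 1 1 2 2 3 3 4
G_A(8) = 4.
Stack B, S = {1, 3, 5, 6, 9}:
G(0) = 0
G(1) = mex{0} = 1
G(2) = mex{1} = 0
G(3) = mex{0,0} = 1
G(4) = mex{1,1} = 0
G(5) = mex{0,0,0} = 1
G(6) = mex{1,1,1,0} = 2
G(7) = mex{2,0,0,1} = 3
G(8) = mex{3,1,1,0} = 2
G(9) = mex{2,2,0,1,0} = 3
G(10) = mex{3,3,1,0,1} = 2
G(11) = mex{2,2,2,1,0} = 3
G(12) = mex{3,3,3,2,1} = 0
G(13) = mex{0,2,2,3,0} = 1
G_B(13) = 1.
Stack C, S = {1, 3, 5, 8}:
G(0) = 0
G(1) = mex{0} = 1
G(2) = mex{1} = 0
G(3) = mex{0,0} = 1
G(4) = mex{1,1} = 0
G(5) = mex{0,0,0} = 1
G(6) = mex{1,1,1} = 0
G(7) = mex{0,0,0} = 1
G(8) = mex{1,1,1,0} = 2
G(9) = mex{2,0,0,1} = 3
G(10) = mex{3,1,1,0} = 2
G(11) = mex{2,2,0,1} = 3
G(12) = mex{3,3,1,0} = 2
G(13) = mex{2,2,2,1} = 0
G(14) = mex{0,3,3,0} = 1
G(15) = mex{1,2,2,1} = 0
G_C(15) = 0.
Combined Grundy value = 4 ⊕ 1 ⊕ 0 = 5.
A winning move leaves total XOR = 0, i.e. changes one component's Grundy value g to g ⊕ X where X is the current total.
Stack A: need g' = 4⊕5 = 1. Options: 8−2→G=3, 8−3→G=2, 8−4→G=2, 8−5→G=1, 8−7→G=0. Hits: 1.
Stack B: need g' = 1⊕5 = 4. Options: 13−1→G=0, 13−3→G=2, 13−5→G=2, 13−6→G=3, 13−9→G=0. Hits: 0.
Stack C: need g' = 0⊕5 = 5. Options: 15−1→G=1, 15−3→G=2, 15−5→G=2, 15−8→G=1. Hits: 0.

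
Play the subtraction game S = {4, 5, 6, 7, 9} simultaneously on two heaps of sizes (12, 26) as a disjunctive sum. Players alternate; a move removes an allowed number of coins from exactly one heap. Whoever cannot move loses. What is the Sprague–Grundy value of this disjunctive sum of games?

3

All heaps use S = {4, 5, 6, 7, 9}:
n :  0  1  2  3  4  5  6  7  8  9 10 11 12 13 14 15 16 17 18 19 20 21 22 23 24 25 26
G :  0  0  0  0  1  1  1  1  2  2  2  2  3  0  0  0  0  1  1  1  1  2  2  2  2  3  0
Heap A: G(12) = 3.
Heap B: G(26) = 0.
Combined Grundy value = 3 ⊕ 0 = 3.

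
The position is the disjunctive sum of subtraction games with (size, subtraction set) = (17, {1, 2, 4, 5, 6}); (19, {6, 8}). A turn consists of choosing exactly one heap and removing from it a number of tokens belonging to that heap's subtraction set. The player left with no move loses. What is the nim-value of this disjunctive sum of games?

Heap A, S = {1, 2, 4, 5, 6}:
n :  0  1  2  3  4  5  6  7  8  9 10 11 12 13 14 15 16 17
G :  0  1  2  0  1  2  3  4  5  3  0  1  2  0  1  2  3  4
G_A(17) = 4.
Heap B, S = {6, 8}:
n :  0  1  2  3  4  5  6  7  8  9 10 11 12 13 14 15 16 17 18 19
G :  0  0  0  0  0  0  1  1  1  1  1  1  2  2  0  0  0  0  0  0
G_B(19) = 0.
Combined Grundy value = 4 ⊕ 0 = 4.

4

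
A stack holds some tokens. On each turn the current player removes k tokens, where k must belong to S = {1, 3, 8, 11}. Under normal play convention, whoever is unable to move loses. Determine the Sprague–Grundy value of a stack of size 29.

n :  0  1  2  3  4  5  6  7  8  9 10 11 12 13 14 15 16 17 18 19 20 21 22 23 24 25 26 27 28 29
G :  0  1  0  1  0  1  0  1  2  3  2  3  2  3  2  3  0  1  0  1  0  1  0  1  2  3  2  3  2  3

3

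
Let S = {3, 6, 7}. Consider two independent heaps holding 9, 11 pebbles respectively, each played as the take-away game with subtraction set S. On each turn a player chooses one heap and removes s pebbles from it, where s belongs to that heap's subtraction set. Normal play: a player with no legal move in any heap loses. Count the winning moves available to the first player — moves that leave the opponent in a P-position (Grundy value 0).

1

All heaps use S = {3, 6, 7}:
G(0) = 0
G(1) = mex{} = 0
G(2) = mex{} = 0
G(3) = mex{0} = 1
G(4) = mex{0} = 1
G(5) = mex{0} = 1
G(6) = mex{1,0} = 2
G(7) = mex{1,0,0} = 2
G(8) = mex{1,0,0} = 2
G(9) = mex{2,1,0} = 3
G(10) = mex{2,1,1} = 0
G(11) = mex{2,1,1} = 0
Heap A: G(9) = 3.
Heap B: G(11) = 0.
Combined Grundy value = 3 ⊕ 0 = 3.
A winning move leaves total XOR = 0, i.e. changes one component's Grundy value g to g ⊕ X where X is the current total.
Heap A: need g' = 3⊕3 = 0. Options: 9−3→G=2, 9−6→G=1, 9−7→G=0. Hits: 1.
Heap B: need g' = 0⊕3 = 3. Options: 11−3→G=2, 11−6→G=1, 11−7→G=1. Hits: 0.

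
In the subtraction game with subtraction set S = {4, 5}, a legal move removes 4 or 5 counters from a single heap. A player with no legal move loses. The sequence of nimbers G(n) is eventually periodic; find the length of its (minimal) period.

9

n :  0  1  2  3  4  5  6  7  8  9 10 11 12 13 14 15 16 17 18 19
G :  0  0  0  0  1  1  1  1  2  0  0  0  0  1  1  1  1  2  0  0
G(n+9) = G(n) holds for n = 0,…,4 (a full window of length max(S) = 5), so the sequence is purely periodic with period 9.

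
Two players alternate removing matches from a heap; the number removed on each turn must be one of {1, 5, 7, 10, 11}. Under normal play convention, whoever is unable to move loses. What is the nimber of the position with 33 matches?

n :  0  1  2  3  4  5  6  7  8  9 10 11 12 13 14 15 16 17 18 19 20 21 22 23 24 25 26 27 28 29 30 31 32 33
G :  0  1  0  1  0  1  0  1  0  1  2  3  2  3  2  3  2  3  2  3  0  1  0  1  0  1  0  1  0  1  2  3  2  3

3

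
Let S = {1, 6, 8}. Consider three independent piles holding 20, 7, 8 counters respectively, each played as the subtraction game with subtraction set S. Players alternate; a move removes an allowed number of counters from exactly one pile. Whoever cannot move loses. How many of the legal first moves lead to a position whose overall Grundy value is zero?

2

All piles use S = {1, 6, 8}:
G(0) = 0
G(1) = mex{0} = 1
G(2) = mex{1} = 0
G(3) = mex{0} = 1
G(4) = mex{1} = 0
G(5) = mex{0} = 1
G(6) = mex{1,0} = 2
G(7) = mex{2,1} = 0
G(8) = mex{0,0,0} = 1
G(9) = mex{1,1,1} = 0
G(10) = mex{0,0,0} = 1
G(11) = mex{1,1,1} = 0
G(12) = mex{0,2,0} = 1
G(13) = mex{1,0,1} = 2
G(14) = mex{2,1,2} = 0
G(15) = mex{0,0,0} = 1
G(16) = mex{1,1,1} = 0
G(17) = mex{0,0,0} = 1
G(18) = mex{1,1,1} = 0
G(19) = mex{0,2,0} = 1
G(20) = mex{1,0,1} = 2
Pile A: G(20) = 2.
Pile B: G(7) = 0.
Pile C: G(8) = 1.
Combined Grundy value = 2 ⊕ 0 ⊕ 1 = 3.
A winning move leaves total XOR = 0, i.e. changes one component's Grundy value g to g ⊕ X where X is the current total.
Pile A: need g' = 2⊕3 = 1. Options: 20−1→G=1, 20−6→G=0, 20−8→G=1. Hits: 2.
Pile B: need g' = 0⊕3 = 3. Options: 7−1→G=2, 7−6→G=1. Hits: 0.
Pile C: need g' = 1⊕3 = 2. Options: 8−1→G=0, 8−6→G=0, 8−8→G=0. Hits: 0.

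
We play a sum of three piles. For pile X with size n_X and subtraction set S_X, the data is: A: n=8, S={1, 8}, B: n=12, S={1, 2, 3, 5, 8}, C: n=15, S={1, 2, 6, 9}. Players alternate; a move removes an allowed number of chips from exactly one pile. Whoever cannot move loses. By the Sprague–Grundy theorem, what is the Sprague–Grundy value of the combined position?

1

Pile A, S = {1, 8}:
n : 0 1 2 3 4 5 6 7 8
G : 0 1 0 1 0 1 0 1 2
G_A(8) = 2.
Pile B, S = {1, 2, 3, 5, 8}:
G(0) = 0
G(1) = mex{0} = 1
G(2) = mex{1,0} = 2
G(3) = mex{2,1,0} = 3
G(4) = mex{3,2,1} = 0
G(5) = mex{0,3,2,0} = 1
G(6) = mex{1,0,3,1} = 2
G(7) = mex{2,1,0,2} = 3
G(8) = mex{3,2,1,3,0} = 4
G(9) = mex{4,3,2,0,1} = 5
G(10) = mex{5,4,3,1,2} = 0
G(11) = mex{0,5,4,2,3} = 1
G(12) = mex{1,0,5,3,0} = 2
G_B(12) = 2.
Pile C, S = {1, 2, 6, 9}:
G(0) = 0
G(1) = mex{0} = 1
G(2) = mex{1,0} = 2
G(3) = mex{2,1} = 0
G(4) = mex{0,2} = 1
G(5) = mex{1,0} = 2
G(6) = mex{2,1,0} = 3
G(7) = mex{3,2,1} = 0
G(8) = mex{0,3,2} = 1
G(9) = mex{1,0,0,0} = 2
G(10) = mex{2,1,1,1} = 0
G(11) = mex{0,2,2,2} = 1
G(12) = mex{1,0,3,0} = 2
G(13) = mex{2,1,0,1} = 3
G(14) = mex{3,2,1,2} = 0
G(15) = mex{0,3,2,3} = 1
G_C(15) = 1.
Combined Grundy value = 2 ⊕ 2 ⊕ 1 = 1.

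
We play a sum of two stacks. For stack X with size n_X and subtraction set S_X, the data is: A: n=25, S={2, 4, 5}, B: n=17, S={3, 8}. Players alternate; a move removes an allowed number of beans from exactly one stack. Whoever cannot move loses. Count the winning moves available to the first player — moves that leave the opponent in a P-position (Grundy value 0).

Stack A, S = {2, 4, 5}:
n :  0  1  2  3  4  5  6  7  8  9 10 11 12 13 14 15 16 17 18 19 20 21 22 23 24 25
G :  0  0  1  1  2  2  3  0  0  1  1  2  2  3  0  0  1  1  2  2  3  0  0  1  1  2
G_A(25) = 2.
Stack B, S = {3, 8}:
n :  0  1  2  3  4  5  6  7  8  9 10 11 12 13 14 15 16 17
G :  0  0  0  1  1  1  0  0  2  1  1  0  0  0  1  1  1  0
G_B(17) = 0.
Combined Grundy value = 2 ⊕ 0 = 2.
A winning move leaves total XOR = 0, i.e. changes one component's Grundy value g to g ⊕ X where X is the current total.
Stack A: need g' = 2⊕2 = 0. Options: 25−2→G=1, 25−4→G=0, 25−5→G=3. Hits: 1.
Stack B: need g' = 0⊕2 = 2. Options: 17−3→G=1, 17−8→G=1. Hits: 0.

1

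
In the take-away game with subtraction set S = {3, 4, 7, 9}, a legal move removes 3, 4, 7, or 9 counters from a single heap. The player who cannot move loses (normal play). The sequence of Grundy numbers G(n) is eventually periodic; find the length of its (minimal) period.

12

n :  0  1  2  3  4  5  6  7  8  9 10 11 12 13 14 15 16 17 18 19 20 21 22 23 24 25
G :  0  0  0  1  1  1  2  2  2  3  3  3  0  0  0  1  1  1  2  2  2  3  3  3  0  0
G(n+12) = G(n) holds for n = 0,…,8 (a full window of length max(S) = 9), so the sequence is purely periodic with period 12.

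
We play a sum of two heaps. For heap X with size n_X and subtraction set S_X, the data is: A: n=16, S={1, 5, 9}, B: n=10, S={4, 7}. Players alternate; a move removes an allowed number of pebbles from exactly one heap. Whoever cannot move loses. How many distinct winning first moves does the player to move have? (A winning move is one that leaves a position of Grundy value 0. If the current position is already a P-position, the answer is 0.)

Heap A, S = {1, 5, 9}:
n :  0  1  2  3  4  5  6  7  8  9 10 11 12 13 14 15 16
G :  0  1  0  1  0  1  0  1  0  1  0  1  0  1  0  1  0
G_A(16) = 0.
Heap B, S = {4, 7}:
n :  0  1  2  3  4  5  6  7  8  9 10
G :  0  0  0  0  1  1  1  1  2  2  2
G_B(10) = 2.
Combined Grundy value = 0 ⊕ 2 = 2.
A winning move leaves total XOR = 0, i.e. changes one component's Grundy value g to g ⊕ X where X is the current total.
Heap A: need g' = 0⊕2 = 2. Options: 16−1→G=1, 16−5→G=1, 16−9→G=1. Hits: 0.
Heap B: need g' = 2⊕2 = 0. Options: 10−4→G=1, 10−7→G=0. Hits: 1.

1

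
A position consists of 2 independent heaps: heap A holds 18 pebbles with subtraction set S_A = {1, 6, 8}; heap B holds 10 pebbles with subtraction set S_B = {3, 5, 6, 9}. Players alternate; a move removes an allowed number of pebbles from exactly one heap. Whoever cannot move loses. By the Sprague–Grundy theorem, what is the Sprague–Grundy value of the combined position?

Heap A, S = {1, 6, 8}:
n :  0  1  2  3  4  5  6  7  8  9 10 11 12 13 14 15 16 17 18
G :  0  1  0  1  0  1  2  0  1  0  1  0  1  2  0  1  0  1  0
G_A(18) = 0.
Heap B, S = {3, 5, 6, 9}:
G(0) = 0
G(1) = mex{} = 0
G(2) = mex{} = 0
G(3) = mex{0} = 1
G(4) = mex{0} = 1
G(5) = mex{0,0} = 1
G(6) = mex{1,0,0} = 2
G(7) = mex{1,0,0} = 2
G(8) = mex{1,1,0} = 2
G(9) = mex{2,1,1,0} = 3
G(10) = mex{2,1,1,0} = 3
G_B(10) = 3.
Combined Grundy value = 0 ⊕ 3 = 3.

3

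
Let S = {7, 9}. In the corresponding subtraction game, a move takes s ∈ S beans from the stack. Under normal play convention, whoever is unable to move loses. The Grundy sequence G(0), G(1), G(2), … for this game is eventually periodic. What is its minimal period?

G(0) = 0
G(1) = mex{} = 0
G(2) = mex{} = 0
G(3) = mex{} = 0
G(4) = mex{} = 0
G(5) = mex{} = 0
G(6) = mex{} = 0
G(7) = mex{0} = 1
G(8) = mex{0} = 1
G(9) = mex{0,0} = 1
G(10) = mex{0,0} = 1
G(11) = mex{0,0} = 1
G(12) = mex{0,0} = 1
G(13) = mex{0,0} = 1
G(14) = mex{1,0} = 2
G(15) = mex{1,0} = 2
G(16) = mex{1,1} = 0
G(17) = mex{1,1} = 0
G(18) = mex{1,1} = 0
G(19) = mex{1,1} = 0
G(20) = mex{1,1} = 0
G(21) = mex{2,1} = 0
G(22) = mex{2,1} = 0
G(23) = mex{0,2} = 1
G(24) = mex{0,2} = 1
G(25) = mex{0,0} = 1
G(26) = mex{0,0} = 1
G(27) = mex{0,0} = 1
G(28) = mex{0,0} = 1
G(29) = mex{0,0} = 1
G(30) = mex{1,0} = 2
G(31) = mex{1,0} = 2
G(32) = mex{1,1} = 0
G(33) = mex{1,1} = 0
G(n+16) = G(n) holds for n = 0,…,8 (a full window of length max(S) = 9), so the sequence is purely periodic with period 16.

16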